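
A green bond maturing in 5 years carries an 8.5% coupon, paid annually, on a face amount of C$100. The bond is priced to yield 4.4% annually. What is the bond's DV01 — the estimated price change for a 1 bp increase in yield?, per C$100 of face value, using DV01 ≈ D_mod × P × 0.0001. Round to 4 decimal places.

Periodic yield y = 0.044.
  t   CF        PV=CF/(1+0.044)^t    t·PV
  1         8.50         8.1418         8.1418
  2         8.50         7.7986        15.5972
  3         8.50         7.4699        22.4098
  4         8.50         7.1551        28.6205
  5       108.50        87.4837       437.4186
  Σ                    118.0492       512.1879
P = 118.0492; D_Mac = 4.33877 yrs; D_mod = 4.15591 yrs.
DV01 ≈ 4.15591 × 118.0492 × 0.0001 = 0.049060.

C$0.0491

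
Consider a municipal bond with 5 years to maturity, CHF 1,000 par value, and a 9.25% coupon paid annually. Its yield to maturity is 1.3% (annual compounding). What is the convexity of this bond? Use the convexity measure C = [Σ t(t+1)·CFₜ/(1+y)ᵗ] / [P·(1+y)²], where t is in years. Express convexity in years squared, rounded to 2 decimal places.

24.16

With y = 0.013:
  t   CF        PV=CF/(1+0.013)^t    t·PV        t(t+1)·PV
  1        92.50        91.3129        91.3129         182.6259
  2        92.50        90.1411       180.2822         540.8466
  3        92.50        88.9843       266.9529       1,067.8116
  4        92.50        87.8424       351.3694       1,756.8470
  5     1,092.50     1,024.1751     5,120.8756      30,725.2534
  Σ                  1,382.4558     6,010.7930      34,273.3845
P = 1,382.4558.
Convexity = Σ t(t+1)·PV / [P·(1+y)²] = 34,273.3845 / (1,382.4558 × 1.026169) = 24.15944.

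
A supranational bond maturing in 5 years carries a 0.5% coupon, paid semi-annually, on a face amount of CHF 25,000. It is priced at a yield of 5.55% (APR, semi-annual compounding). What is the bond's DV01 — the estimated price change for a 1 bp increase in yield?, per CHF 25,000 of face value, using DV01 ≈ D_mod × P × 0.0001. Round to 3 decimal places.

Periodic yield y = 0.02775.
  t   CF        PV=CF/(1+0.02775)^t    t·PV
  1        62.50        60.8125        60.8125
  2        62.50        59.1705       118.3409
  3        62.50        57.5728       172.7185
  4        62.50        56.0183       224.0733
  5        62.50        54.5058       272.5289
  6        62.50        53.0341       318.2045
  7        62.50        51.6021       361.2149
  8        62.50        50.2088       401.6707
  9        62.50        48.8532       439.6784
  10   25,062.50    19,061.1692   190,611.6915
  Σ                 19,552.9472   192,980.9342
P = 19,552.9472; D_Mac = 9.86966 half-year periods = 4.93483 yrs; D_mod = 4.80159 yrs.
DV01 ≈ 4.80159 × 19,552.9472 × 0.0001 = 9.388515.

CHF 9.389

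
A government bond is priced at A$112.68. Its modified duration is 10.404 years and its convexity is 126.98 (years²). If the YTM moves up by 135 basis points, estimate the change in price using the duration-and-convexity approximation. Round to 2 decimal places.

-A$14.52

Duration effect: -D_mod·Δy = -10.404 × (+0.0135) = -0.140454
Convexity effect: ½·C·(Δy)² = 0.5 × 126.98 × (0.0135)² = +0.0115710525
ΔP/P ≈ -0.140454 + 0.0115710525 = -0.1288829475
ΔP ≈ 112.68 × (-0.1288829475) = -14.5225305243.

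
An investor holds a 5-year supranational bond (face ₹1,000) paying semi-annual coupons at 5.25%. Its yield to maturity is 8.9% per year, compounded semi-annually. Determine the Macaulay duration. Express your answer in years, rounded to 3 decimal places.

Periodic yield y = 0.0445. Discount each cash flow and weight by its period:
  t   CF        PV=CF/(1+0.0445)^t    t·PV
  1        26.25        25.1316        25.1316
  2        26.25        24.0609        48.1219
  3        26.25        23.0358        69.1075
  4        26.25        22.0544        88.2177
  5        26.25        21.1148       105.5740
  6        26.25        20.2152       121.2914
  7        26.25        19.3540       135.4778
  8        26.25        18.5294       148.2353
  9        26.25        17.7400       159.6599
  10    1,026.25       664.0010     6,640.0099
  Σ                    855.2372     7,540.8270
Price P = Σ PV = 855.2372.
Macaulay duration = Σ(t·PV) / P = 7,540.8270 / 855.2372 = 8.81723 half-year periods.
In years: 8.81723 / 2 = 4.40862 years.

4.409 years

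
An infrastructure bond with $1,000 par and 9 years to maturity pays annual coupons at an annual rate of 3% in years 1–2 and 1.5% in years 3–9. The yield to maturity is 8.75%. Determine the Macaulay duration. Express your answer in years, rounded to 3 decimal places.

Periodic yield y = 0.0875. Discount each cash flow and weight by its year:
  t   CF        PV=CF/(1+0.0875)^t    t·PV
  1        30.00        27.5862        27.5862
  2        30.00        25.3666        50.7333
  3        15.00        11.6628        34.9885
  4        15.00        10.7244        42.8977
  5        15.00         9.8615        49.3077
  6        15.00         9.0681        54.4085
  7        15.00         8.3385        58.3693
  8        15.00         7.6676        61.3405
  9     1,015.00       477.0926     4,293.8331
  Σ                    587.3683     4,673.4648
Price P = Σ PV = 587.3683.
Macaulay duration = Σ(t·PV) / P = 4,673.4648 / 587.3683 = 7.95662 years.

7.957 years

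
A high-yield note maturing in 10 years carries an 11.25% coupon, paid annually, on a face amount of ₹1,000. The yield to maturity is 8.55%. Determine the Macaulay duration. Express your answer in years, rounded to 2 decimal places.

Periodic yield y = 0.0855. Discount each cash flow and weight by its year:
  t   CF        PV=CF/(1+0.0855)^t    t·PV
  1       112.50       103.6389       103.6389
  2       112.50        95.4757       190.9514
  3       112.50        87.9555       263.8665
  4       112.50        81.0276       324.1106
  5       112.50        74.6455       373.2273
  6       112.50        68.7660       412.5958
  7       112.50        63.3496       443.4470
  8       112.50        58.3598       466.8785
  9       112.50        53.7631       483.8676
  10    1,112.50       489.7808     4,897.8078
  Σ                  1,176.7624     7,960.3915
Price P = Σ PV = 1,176.7624.
Macaulay duration = Σ(t·PV) / P = 7,960.3915 / 1,176.7624 = 6.76465 years.

6.76 years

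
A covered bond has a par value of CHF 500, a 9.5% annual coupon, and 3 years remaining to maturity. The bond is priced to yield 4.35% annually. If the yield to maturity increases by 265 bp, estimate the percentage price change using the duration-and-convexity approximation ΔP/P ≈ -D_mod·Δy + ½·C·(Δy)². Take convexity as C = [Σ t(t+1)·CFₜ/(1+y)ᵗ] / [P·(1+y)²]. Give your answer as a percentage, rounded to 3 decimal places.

-6.673%

With y = 0.0435:
  t   CF        PV=CF/(1+0.0435)^t    t·PV        t(t+1)·PV
  1        47.50        45.5199        45.5199          91.0398
  2        47.50        43.6223        87.2446         261.7339
  3       547.50       481.8443     1,445.5330       5,782.1321
  Σ                    570.9865     1,578.2975       6,134.9058
P = 570.9865; D_Mac = 2.76416 yrs; D_mod = 2.64893 yrs; C = 9.86727.
Duration effect: -2.64893 × (+0.0265) = -0.070197
Convexity effect: 0.5 × 9.86727 × (0.0265)² = +0.0034646
ΔP/P ≈ -0.070197 + 0.0034646 = -0.066732 = -6.6732%.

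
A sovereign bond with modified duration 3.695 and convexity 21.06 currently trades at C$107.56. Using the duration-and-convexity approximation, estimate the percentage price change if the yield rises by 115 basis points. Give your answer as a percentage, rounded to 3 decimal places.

Duration effect: -D_mod·Δy = -3.695 × (+0.0115) = -0.0424925
Convexity effect: ½·C·(Δy)² = 0.5 × 21.06 × (0.0115)² = +0.0013925925
ΔP/P ≈ -0.0424925 + 0.0013925925 = -0.0410999075
= -4.10999075%.

-4.110%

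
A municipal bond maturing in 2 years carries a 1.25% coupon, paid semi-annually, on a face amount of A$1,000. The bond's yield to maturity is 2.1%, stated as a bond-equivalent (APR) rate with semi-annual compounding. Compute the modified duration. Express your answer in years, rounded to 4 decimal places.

Periodic yield y = 0.0105. First find Macaulay duration:
  t   CF        PV=CF/(1+0.0105)^t    t·PV
  1         6.25         6.1851         6.1851
  2         6.25         6.1208        12.2416
  3         6.25         6.0572        18.1716
  4     1,006.25       965.0740     3,860.2961
  Σ                    983.4370     3,896.8943
P = 983.4370; Macaulay duration = 3,896.8943 / 983.4370 = 3.96253 half-year periods = 1.98126 years.
Modified duration = D_Mac / (1 + y) = 1.98126 / 1.0105 = 1.96068 years.

1.9607 years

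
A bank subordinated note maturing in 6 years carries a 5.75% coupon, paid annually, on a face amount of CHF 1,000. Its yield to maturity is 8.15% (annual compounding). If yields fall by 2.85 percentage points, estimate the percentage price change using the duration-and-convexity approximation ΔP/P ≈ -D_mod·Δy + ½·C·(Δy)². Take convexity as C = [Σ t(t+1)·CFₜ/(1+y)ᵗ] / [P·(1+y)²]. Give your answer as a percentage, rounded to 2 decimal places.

With y = 0.0815:
  t   CF        PV=CF/(1+0.0815)^t    t·PV        t(t+1)·PV
  1        57.50        53.1669        53.1669         106.3338
  2        57.50        49.1603        98.3207         294.9620
  3        57.50        45.4557       136.3671         545.4683
  4        57.50        42.0302       168.1209         840.6046
  5        57.50        38.8629       194.3145       1,165.8871
  6     1,057.50       660.8779     3,965.2674      27,756.8721
  Σ                    889.5540     4,615.5575      30,710.1278
P = 889.5540; D_Mac = 5.18862 yrs; D_mod = 4.79761 yrs; C = 29.51592.
Duration effect: -4.79761 × (-0.0285) = +0.136732
Convexity effect: 0.5 × 29.51592 × (-0.0285)² = +0.0119872
ΔP/P ≈ +0.136732 + 0.0119872 = +0.148719 = +14.8719%.

+14.87%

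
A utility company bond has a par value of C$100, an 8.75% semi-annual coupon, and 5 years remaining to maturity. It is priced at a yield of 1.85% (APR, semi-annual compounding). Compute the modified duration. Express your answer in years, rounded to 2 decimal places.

Periodic yield y = 0.00925. First find Macaulay duration:
  t   CF        PV=CF/(1+0.00925)^t    t·PV
  1        4.375         4.3349         4.3349
  2        4.375         4.2952         8.5903
  3        4.375         4.2558        12.7674
  4        4.375         4.2168        16.8672
  5        4.375         4.1782        20.8908
  6        4.375         4.1399        24.8392
  7        4.375         4.1019        28.7134
  8        4.375         4.0643        32.5146
  9        4.375         4.0271        36.2436
  10     104.375        95.1939       951.9385
  Σ                    132.8079     1,137.6999
P = 132.8079; Macaulay duration = 1,137.6999 / 132.8079 = 8.56651 half-year periods = 4.28326 years.
Modified duration = D_Mac / (1 + y) = 4.28326 / 1.00925 = 4.24400 years.

4.24 years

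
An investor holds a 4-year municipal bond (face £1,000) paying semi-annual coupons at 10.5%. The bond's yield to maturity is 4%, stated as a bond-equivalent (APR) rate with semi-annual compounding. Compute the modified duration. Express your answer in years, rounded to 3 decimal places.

3.373 years

Periodic yield y = 0.02. First find Macaulay duration:
  t   CF        PV=CF/(1+0.02)^t    t·PV
  1        52.50        51.4706        51.4706
  2        52.50        50.4614       100.9227
  3        52.50        49.4719       148.4158
  4        52.50        48.5019       194.0075
  5        52.50        47.5509       237.7543
  6        52.50        46.6185       279.7110
  7        52.50        45.7044       319.9309
  8     1,052.50       898.2986     7,186.3889
  Σ                  1,238.0781     8,518.6017
P = 1,238.0781; Macaulay duration = 8,518.6017 / 1,238.0781 = 6.88050 half-year periods = 3.44025 years.
Modified duration = D_Mac / (1 + y) = 3.44025 / 1.02 = 3.37280 years.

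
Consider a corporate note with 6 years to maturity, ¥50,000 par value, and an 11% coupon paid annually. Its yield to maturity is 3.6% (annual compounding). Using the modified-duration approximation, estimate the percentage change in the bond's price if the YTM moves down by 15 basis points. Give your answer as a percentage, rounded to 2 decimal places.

+0.71%

Periodic yield y = 0.036. Modified duration first:
  t   CF        PV=CF/(1+0.036)^t    t·PV
  1     5,500.00     5,308.8803     5,308.8803
  2     5,500.00     5,124.4018    10,248.8037
  3     5,500.00     4,946.3338    14,839.0015
  4     5,500.00     4,774.4535    19,097.8140
  5     5,500.00     4,608.5458    23,042.7292
  6    55,500.00    44,888.4336   269,330.6015
  Σ                 69,651.0489   341,867.8302
P = 69,651.0489; D_Mac = 4.90829 yrs; D_mod = 4.90829/(1+0.036) = 4.73774 yrs.
ΔP/P ≈ -D_mod · Δy = -4.73774 × (-0.0015) = +0.007107 = +0.7107%.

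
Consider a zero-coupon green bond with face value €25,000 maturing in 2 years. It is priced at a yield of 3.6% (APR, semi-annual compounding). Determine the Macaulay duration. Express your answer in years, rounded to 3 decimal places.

2.000 years

A zero-coupon bond has a single cash flow at maturity, so its Macaulay duration equals its maturity: 2 years.
(Equivalently: 4 semi-annual periods ÷ 2 = 2 years.)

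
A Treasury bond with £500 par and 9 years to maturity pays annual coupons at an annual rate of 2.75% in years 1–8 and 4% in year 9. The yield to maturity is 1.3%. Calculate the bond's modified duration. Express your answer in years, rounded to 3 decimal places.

Periodic yield y = 0.013. First find Macaulay duration:
  t   CF        PV=CF/(1+0.013)^t    t·PV
  1        13.75        13.5735        13.5735
  2        13.75        13.3994        26.7987
  3        13.75        13.2274        39.6822
  4        13.75        13.0576        52.2306
  5        13.75        12.8901        64.4504
  6        13.75        12.7247        76.3479
  7        13.75        12.5614        87.9295
  8        13.75        12.4002        99.2012
  9       520.00       462.9332     4,166.3989
  Σ                    566.7674     4,626.6130
P = 566.7674; Macaulay duration = 4,626.6130 / 566.7674 = 8.16316 years.
Modified duration = D_Mac / (1 + y) = 8.16316 / 1.013 = 8.05840 years.

8.058 years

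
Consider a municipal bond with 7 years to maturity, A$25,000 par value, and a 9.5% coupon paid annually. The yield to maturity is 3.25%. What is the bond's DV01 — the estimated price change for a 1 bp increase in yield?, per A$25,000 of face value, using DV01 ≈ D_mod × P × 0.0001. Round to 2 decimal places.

A$19.05

Periodic yield y = 0.0325.
  t   CF        PV=CF/(1+0.0325)^t    t·PV
  1     2,375.00     2,300.2421     2,300.2421
  2     2,375.00     2,227.8374     4,455.6748
  3     2,375.00     2,157.7118     6,473.1353
  4     2,375.00     2,089.7935     8,359.1740
  5     2,375.00     2,024.0131    10,120.0653
  6     2,375.00     1,960.3032    11,761.8193
  7    27,375.00    21,883.8488   153,186.9416
  Σ                 34,643.7499   196,657.0525
P = 34,643.7499; D_Mac = 5.67655 yrs; D_mod = 5.49787 yrs.
DV01 ≈ 5.49787 × 34,643.7499 × 0.0001 = 19.046688.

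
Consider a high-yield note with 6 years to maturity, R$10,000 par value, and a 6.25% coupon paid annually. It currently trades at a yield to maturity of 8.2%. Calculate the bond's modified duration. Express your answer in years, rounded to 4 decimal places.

Periodic yield y = 0.082. First find Macaulay duration:
  t   CF        PV=CF/(1+0.082)^t    t·PV
  1       625.00       577.6340       577.6340
  2       625.00       533.8577     1,067.7154
  3       625.00       493.3990     1,480.1969
  4       625.00       456.0064     1,824.0258
  5       625.00       421.4477     2,107.2386
  6    10,625.00     6,621.6371    39,729.8225
  Σ                  9,103.9819    46,786.6331
P = 9,103.9819; Macaulay duration = 46,786.6331 / 9,103.9819 = 5.13914 years.
Modified duration = D_Mac / (1 + y) = 5.13914 / 1.082 = 4.74967 years.

4.7497 years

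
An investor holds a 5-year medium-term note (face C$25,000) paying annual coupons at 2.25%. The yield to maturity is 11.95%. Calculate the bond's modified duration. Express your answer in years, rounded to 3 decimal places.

4.218 years

Periodic yield y = 0.1195. First find Macaulay duration:
  t   CF        PV=CF/(1+0.1195)^t    t·PV
  1       562.50       502.4565       502.4565
  2       562.50       448.8222       897.6444
  3       562.50       400.9131     1,202.7393
  4       562.50       358.1180     1,432.4719
  5    25,562.50    14,537.2693    72,686.3465
  Σ                 16,247.5790    76,721.6586
P = 16,247.5790; Macaulay duration = 76,721.6586 / 16,247.5790 = 4.72204 years.
Modified duration = D_Mac / (1 + y) = 4.72204 / 1.1195 = 4.21799 years.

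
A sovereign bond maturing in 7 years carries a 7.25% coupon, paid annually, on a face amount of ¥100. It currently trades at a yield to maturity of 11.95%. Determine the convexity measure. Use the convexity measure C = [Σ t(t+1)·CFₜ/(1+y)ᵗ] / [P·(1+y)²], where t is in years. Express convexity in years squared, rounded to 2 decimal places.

With y = 0.1195:
  t   CF        PV=CF/(1+0.1195)^t    t·PV        t(t+1)·PV
  1         7.25         6.4761         6.4761          12.9522
  2         7.25         5.7848        11.5696          34.7089
  3         7.25         5.1673        15.5020          62.0079
  4         7.25         4.6157        18.4630          92.3149
  5         7.25         4.1230        20.6152         123.6912
  6         7.25         3.6829        22.0976         154.6830
  7       107.25        48.6663       340.6643       2,725.3146
  Σ                     78.5163       435.3878       3,205.6727
P = 78.5163.
Convexity = Σ t(t+1)·PV / [P·(1+y)²] = 3,205.6727 / (78.5163 × 1.253280) = 32.57701.

32.58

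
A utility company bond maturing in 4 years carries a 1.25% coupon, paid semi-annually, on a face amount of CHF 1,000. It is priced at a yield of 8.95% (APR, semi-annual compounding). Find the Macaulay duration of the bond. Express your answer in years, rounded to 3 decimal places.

Periodic yield y = 0.04475. Discount each cash flow and weight by its period:
  t   CF        PV=CF/(1+0.04475)^t    t·PV
  1         6.25         5.9823         5.9823
  2         6.25         5.7261        11.4521
  3         6.25         5.4808        16.4424
  4         6.25         5.2460        20.9841
  5         6.25         5.0213        25.1066
  6         6.25         4.8062        28.8375
  7         6.25         4.6004        32.2026
  8     1,006.25       708.9357     5,671.4857
  Σ                    745.7988     5,812.4933
Price P = Σ PV = 745.7988.
Macaulay duration = Σ(t·PV) / P = 5,812.4933 / 745.7988 = 7.79365 half-year periods.
In years: 7.79365 / 2 = 3.89682 years.

3.897 years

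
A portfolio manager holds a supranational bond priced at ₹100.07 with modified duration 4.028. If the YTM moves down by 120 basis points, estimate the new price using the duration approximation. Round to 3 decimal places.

₹104.907

Duration approximation: ΔP/P ≈ -D_mod · Δy = -4.028 × (-0.012) = +0.048336.
New price ≈ 100.07 × (1 + 0.048336) = 104.90698352.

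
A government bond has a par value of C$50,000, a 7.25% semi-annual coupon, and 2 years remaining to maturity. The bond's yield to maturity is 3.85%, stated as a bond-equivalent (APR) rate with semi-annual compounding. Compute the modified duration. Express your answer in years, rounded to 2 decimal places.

Periodic yield y = 0.01925. First find Macaulay duration:
  t   CF        PV=CF/(1+0.01925)^t    t·PV
  1     1,812.50     1,778.2683     1,778.2683
  2     1,812.50     1,744.6832     3,489.3664
  3     1,812.50     1,711.7323     5,135.1970
  4    51,812.50    48,007.7848   192,031.1394
  Σ                 53,242.4687   202,433.9711
P = 53,242.4687; Macaulay duration = 202,433.9711 / 53,242.4687 = 3.80211 half-year periods = 1.90106 years.
Modified duration = D_Mac / (1 + y) = 1.90106 / 1.01925 = 1.86515 years.

1.87 years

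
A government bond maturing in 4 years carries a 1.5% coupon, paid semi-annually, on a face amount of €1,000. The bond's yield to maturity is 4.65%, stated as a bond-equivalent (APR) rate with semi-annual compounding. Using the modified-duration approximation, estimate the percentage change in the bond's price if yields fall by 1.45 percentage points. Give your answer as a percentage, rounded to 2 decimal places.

+5.51%

Periodic yield y = 0.02325. Modified duration first:
  t   CF        PV=CF/(1+0.02325)^t    t·PV
  1         7.50         7.3296         7.3296
  2         7.50         7.1630        14.3261
  3         7.50         7.0003        21.0009
  4         7.50         6.8412        27.3649
  5         7.50         6.6858        33.4289
  6         7.50         6.5339        39.2032
  7         7.50         6.3854        44.6979
  8     1,007.50       838.2837     6,706.2697
  Σ                    886.2229     6,893.6212
P = 886.2229; D_Mac = 7.77865 half-year periods = 3.88933 yrs; D_mod = 3.88933/(1+0.02325) = 3.80095 yrs.
ΔP/P ≈ -D_mod · Δy = -3.80095 × (-0.0145) = +0.055114 = +5.5114%.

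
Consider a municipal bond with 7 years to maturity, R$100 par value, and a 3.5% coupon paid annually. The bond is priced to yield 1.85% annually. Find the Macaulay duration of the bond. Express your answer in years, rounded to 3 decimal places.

6.368 years

Periodic yield y = 0.0185. Discount each cash flow and weight by its year:
  t   CF        PV=CF/(1+0.0185)^t    t·PV
  1         3.50         3.4364         3.4364
  2         3.50         3.3740         6.7480
  3         3.50         3.3127         9.9382
  4         3.50         3.2525        13.0102
  5         3.50         3.1935        15.9674
  6         3.50         3.1355        18.8128
  7       103.50        91.0360       637.2519
  Σ                    110.7406       705.1649
Price P = Σ PV = 110.7406.
Macaulay duration = Σ(t·PV) / P = 705.1649 / 110.7406 = 6.36772 years.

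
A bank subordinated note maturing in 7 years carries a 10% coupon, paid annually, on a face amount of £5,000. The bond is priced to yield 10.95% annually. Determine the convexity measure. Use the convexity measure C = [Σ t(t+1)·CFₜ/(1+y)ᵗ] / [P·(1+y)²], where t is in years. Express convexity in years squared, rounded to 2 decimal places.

With y = 0.1095:
  t   CF        PV=CF/(1+0.1095)^t    t·PV        t(t+1)·PV
  1       500.00       450.6534       450.6534         901.3069
  2       500.00       406.1771       812.3541       2,437.0624
  3       500.00       366.0902     1,098.2706       4,393.0822
  4       500.00       329.9596     1,319.8384       6,599.1921
  5       500.00       297.3949     1,486.9743       8,921.8461
  6       500.00       268.0440     1,608.2643      11,257.8499
  7     5,500.00     2,657.4894    18,602.4259     148,819.4073
  Σ                  4,775.8086    25,378.7811     183,329.7469
P = 4,775.8086.
Convexity = Σ t(t+1)·PV / [P·(1+y)²] = 183,329.7469 / (4,775.8086 × 1.230990) = 31.18397.

31.18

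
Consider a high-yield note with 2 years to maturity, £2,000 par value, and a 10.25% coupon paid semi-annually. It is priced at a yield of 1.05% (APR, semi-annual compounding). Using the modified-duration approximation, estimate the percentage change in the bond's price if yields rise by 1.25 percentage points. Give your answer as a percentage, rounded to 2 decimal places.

-2.33%

Periodic yield y = 0.00525. Modified duration first:
  t   CF        PV=CF/(1+0.00525)^t    t·PV
  1       102.50       101.9647       101.9647
  2       102.50       101.4322       202.8643
  3       102.50       100.9024       302.7073
  4     2,102.50     2,058.9210     8,235.6839
  Σ                  2,363.2203     8,843.2202
P = 2,363.2203; D_Mac = 3.74202 half-year periods = 1.87101 yrs; D_mod = 1.87101/(1+0.00525) = 1.86124 yrs.
ΔP/P ≈ -D_mod · Δy = -1.86124 × (+0.0125) = -0.023265 = -2.3265%.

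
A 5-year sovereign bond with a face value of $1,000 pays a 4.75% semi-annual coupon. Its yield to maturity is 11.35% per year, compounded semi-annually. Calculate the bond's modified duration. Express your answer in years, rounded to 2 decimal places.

4.18 years

Periodic yield y = 0.05675. First find Macaulay duration:
  t   CF        PV=CF/(1+0.05675)^t    t·PV
  1        23.75        22.4746        22.4746
  2        23.75        21.2676        42.5353
  3        23.75        20.1255        60.3765
  4        23.75        19.0447        76.1789
  5        23.75        18.0220        90.1099
  6        23.75        17.0541       102.3249
  7        23.75        16.1383       112.9681
  8        23.75        15.2716       122.1731
  9        23.75        14.4515       130.0636
  10    1,023.75       589.4831     5,894.8309
  Σ                    753.3331     6,654.0357
P = 753.3331; Macaulay duration = 6,654.0357 / 753.3331 = 8.83279 half-year periods = 4.41640 years.
Modified duration = D_Mac / (1 + y) = 4.41640 / 1.05675 = 4.17923 years.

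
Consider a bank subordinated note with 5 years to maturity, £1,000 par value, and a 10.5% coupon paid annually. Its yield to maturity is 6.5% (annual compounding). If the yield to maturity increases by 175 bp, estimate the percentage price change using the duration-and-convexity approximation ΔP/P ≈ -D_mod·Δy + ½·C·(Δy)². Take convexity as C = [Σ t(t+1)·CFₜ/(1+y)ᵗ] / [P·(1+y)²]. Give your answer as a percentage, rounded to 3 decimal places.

With y = 0.065:
  t   CF        PV=CF/(1+0.065)^t    t·PV        t(t+1)·PV
  1       105.00        98.5915        98.5915         197.1831
  2       105.00        92.5742       185.1484         555.4453
  3       105.00        86.9242       260.7725       1,043.0899
  4       105.00        81.6189       326.4757       1,632.3785
  5     1,105.00       806.5183     4,032.5916      24,195.5497
  Σ                  1,166.2272     4,903.5798      27,623.6465
P = 1,166.2272; D_Mac = 4.20465 yrs; D_mod = 3.94803 yrs; C = 20.88328.
Duration effect: -3.94803 × (+0.0175) = -0.069091
Convexity effect: 0.5 × 20.88328 × (0.0175)² = +0.0031978
ΔP/P ≈ -0.069091 + 0.0031978 = -0.065893 = -6.5893%.

-6.589%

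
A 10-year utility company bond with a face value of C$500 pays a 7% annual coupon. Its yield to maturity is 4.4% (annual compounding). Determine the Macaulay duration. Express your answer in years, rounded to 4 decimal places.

Periodic yield y = 0.044. Discount each cash flow and weight by its year:
  t   CF        PV=CF/(1+0.044)^t    t·PV
  1        35.00        33.5249        33.5249
  2        35.00        32.1120        64.2240
  3        35.00        30.7586        92.2758
  4        35.00        29.4623       117.8490
  5        35.00        28.2206       141.1028
  6        35.00        27.0312       162.1871
  7        35.00        25.8919       181.2436
  8        35.00        24.8007       198.4057
  9        35.00        23.7555       213.7992
  10      535.00       347.8154     3,478.1539
  Σ                    603.3730     4,682.7659
Price P = Σ PV = 603.3730.
Macaulay duration = Σ(t·PV) / P = 4,682.7659 / 603.3730 = 7.76098 years.

7.7610 years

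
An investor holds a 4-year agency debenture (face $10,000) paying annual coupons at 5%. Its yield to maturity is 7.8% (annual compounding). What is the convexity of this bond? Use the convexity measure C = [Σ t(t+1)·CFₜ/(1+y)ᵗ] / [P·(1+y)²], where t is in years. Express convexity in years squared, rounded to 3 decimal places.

15.544

With y = 0.078:
  t   CF        PV=CF/(1+0.078)^t    t·PV        t(t+1)·PV
  1       500.00       463.8219       463.8219         927.6438
  2       500.00       430.2615       860.5230       2,581.5690
  3       500.00       399.1294     1,197.3882       4,789.5528
  4    10,500.00     7,775.2481    31,100.9924     155,504.9620
  Σ                  9,068.4609    33,622.7255     163,803.7275
P = 9,068.4609.
Convexity = Σ t(t+1)·PV / [P·(1+y)²] = 163,803.7275 / (9,068.4609 × 1.162084) = 15.54364.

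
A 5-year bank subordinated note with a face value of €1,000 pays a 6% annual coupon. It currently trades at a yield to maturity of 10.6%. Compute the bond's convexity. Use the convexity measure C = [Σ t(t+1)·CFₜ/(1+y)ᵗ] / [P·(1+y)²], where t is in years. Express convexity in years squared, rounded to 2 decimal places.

With y = 0.106:
  t   CF        PV=CF/(1+0.106)^t    t·PV        t(t+1)·PV
  1        60.00        54.2495        54.2495         108.4991
  2        60.00        49.0502        98.1004         294.3013
  3        60.00        44.3492       133.0476         532.1905
  4        60.00        40.0987       160.3950         801.9748
  5     1,060.00       640.5164     3,202.5818      19,215.4910
  Σ                    828.2641     3,648.3744      20,952.4567
P = 828.2641.
Convexity = Σ t(t+1)·PV / [P·(1+y)²] = 20,952.4567 / (828.2641 × 1.223236) = 20.68025.

20.68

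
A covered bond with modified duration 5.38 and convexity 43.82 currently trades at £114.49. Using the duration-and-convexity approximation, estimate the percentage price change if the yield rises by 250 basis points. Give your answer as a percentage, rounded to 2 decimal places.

-12.08%

Duration effect: -D_mod·Δy = -5.38 × (+0.025) = -0.134500
Convexity effect: ½·C·(Δy)² = 0.5 × 43.82 × (0.025)² = +0.01369375
ΔP/P ≈ -0.134500 + 0.01369375 = -0.12080625
= -12.080625%.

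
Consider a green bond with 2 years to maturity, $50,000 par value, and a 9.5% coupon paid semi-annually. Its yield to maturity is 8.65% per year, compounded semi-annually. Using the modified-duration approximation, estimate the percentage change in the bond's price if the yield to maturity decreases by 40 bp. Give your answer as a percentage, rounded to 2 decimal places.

+0.72%

Periodic yield y = 0.04325. Modified duration first:
  t   CF        PV=CF/(1+0.04325)^t    t·PV
  1     2,375.00     2,276.5397     2,276.5397
  2     2,375.00     2,182.1612     4,364.3224
  3     2,375.00     2,091.6954     6,275.0861
  4    52,375.00    44,215.0848   176,860.3393
  Σ                 50,765.4810   189,776.2874
P = 50,765.4810; D_Mac = 3.73829 half-year periods = 1.86915 yrs; D_mod = 1.86915/(1+0.04325) = 1.79166 yrs.
ΔP/P ≈ -D_mod · Δy = -1.79166 × (-0.004) = +0.007167 = +0.7167%.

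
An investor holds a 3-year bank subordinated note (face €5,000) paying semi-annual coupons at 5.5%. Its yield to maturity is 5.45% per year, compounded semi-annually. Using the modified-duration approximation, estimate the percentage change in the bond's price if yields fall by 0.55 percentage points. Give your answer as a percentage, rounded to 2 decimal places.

Periodic yield y = 0.02725. Modified duration first:
  t   CF        PV=CF/(1+0.02725)^t    t·PV
  1       137.50       133.8525       133.8525
  2       137.50       130.3018       260.6036
  3       137.50       126.8453       380.5358
  4       137.50       123.4804       493.9217
  5       137.50       120.2048       601.0242
  6     5,137.50     4,372.1488    26,232.8929
  Σ                  5,006.8336    28,102.8306
P = 5,006.8336; D_Mac = 5.61289 half-year periods = 2.80645 yrs; D_mod = 2.80645/(1+0.02725) = 2.73200 yrs.
ΔP/P ≈ -D_mod · Δy = -2.73200 × (-0.0055) = +0.015026 = +1.5026%.

+1.50%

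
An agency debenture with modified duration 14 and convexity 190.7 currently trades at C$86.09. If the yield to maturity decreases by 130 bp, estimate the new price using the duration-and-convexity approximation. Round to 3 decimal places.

C$103.146

Duration effect: -D_mod·Δy = -14 × (-0.013) = +0.182000
Convexity effect: ½·C·(Δy)² = 0.5 × 190.7 × (-0.013)² = +0.01611415
ΔP/P ≈ +0.182000 + 0.01611415 = +0.19811415
New price ≈ 86.09 × (1 + 0.19811415) = 103.1456471735.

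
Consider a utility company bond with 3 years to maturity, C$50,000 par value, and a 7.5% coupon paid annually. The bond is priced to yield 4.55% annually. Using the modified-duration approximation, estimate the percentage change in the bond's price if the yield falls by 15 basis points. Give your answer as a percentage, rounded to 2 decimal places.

+0.40%

Periodic yield y = 0.0455. Modified duration first:
  t   CF        PV=CF/(1+0.0455)^t    t·PV
  1     3,750.00     3,586.8006     3,586.8006
  2     3,750.00     3,430.7036     6,861.4071
  3    53,750.00    47,033.3981   141,100.1943
  Σ                 54,050.9022   151,548.4020
P = 54,050.9022; D_Mac = 2.80381 yrs; D_mod = 2.80381/(1+0.0455) = 2.68179 yrs.
ΔP/P ≈ -D_mod · Δy = -2.68179 × (-0.0015) = +0.004023 = +0.4023%.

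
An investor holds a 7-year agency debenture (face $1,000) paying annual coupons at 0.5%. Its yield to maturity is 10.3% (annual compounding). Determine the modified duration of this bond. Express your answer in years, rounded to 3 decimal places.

6.206 years

Periodic yield y = 0.103. First find Macaulay duration:
  t   CF        PV=CF/(1+0.103)^t    t·PV
  1         5.00         4.5331         4.5331
  2         5.00         4.1098         8.2196
  3         5.00         3.7260        11.1780
  4         5.00         3.3781        13.5123
  5         5.00         3.0626        15.3131
  6         5.00         2.7766        16.6597
  7     1,005.00       505.9848     3,541.8936
  Σ                    527.5710     3,611.3094
P = 527.5710; Macaulay duration = 3,611.3094 / 527.5710 = 6.84516 years.
Modified duration = D_Mac / (1 + y) = 6.84516 / 1.103 = 6.20595 years.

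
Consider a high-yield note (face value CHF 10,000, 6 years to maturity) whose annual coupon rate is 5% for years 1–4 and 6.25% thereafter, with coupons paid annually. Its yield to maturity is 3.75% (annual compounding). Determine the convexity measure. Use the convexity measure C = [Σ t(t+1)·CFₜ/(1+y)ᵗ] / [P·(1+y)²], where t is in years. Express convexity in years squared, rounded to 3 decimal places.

With y = 0.0375:
  t   CF        PV=CF/(1+0.0375)^t    t·PV        t(t+1)·PV
  1       500.00       481.9277       481.9277         963.8554
  2       500.00       464.5086       929.0173       2,787.0518
  3       500.00       447.7192     1,343.1575       5,372.6300
  4       500.00       431.5365     1,726.1462       8,630.7310
  5       625.00       519.9236     2,599.6178      15,597.7065
  6    10,625.00     8,519.2293    51,115.3757     357,807.6296
  Σ                 10,864.8449    58,195.2421     391,159.6043
P = 10,864.8449.
Convexity = Σ t(t+1)·PV / [P·(1+y)²] = 391,159.6043 / (10,864.8449 × 1.076406) = 33.44678.

33.447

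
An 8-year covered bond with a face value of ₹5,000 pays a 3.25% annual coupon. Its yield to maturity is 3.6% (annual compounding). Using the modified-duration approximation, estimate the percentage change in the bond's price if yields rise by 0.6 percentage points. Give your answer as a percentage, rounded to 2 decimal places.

Periodic yield y = 0.036. Modified duration first:
  t   CF        PV=CF/(1+0.036)^t    t·PV
  1       162.50       156.8533       156.8533
  2       162.50       151.4028       302.8056
  3       162.50       146.1417       438.4250
  4       162.50       141.0634       564.2536
  5       162.50       136.1616       680.8079
  6       162.50       131.4301       788.5806
  7       162.50       126.8630       888.0412
  8     5,162.50     3,890.2904    31,122.3232
  Σ                  4,880.2063    34,942.0904
P = 4,880.2063; D_Mac = 7.15996 yrs; D_mod = 7.15996/(1+0.036) = 6.91116 yrs.
ΔP/P ≈ -D_mod · Δy = -6.91116 × (+0.006) = -0.041467 = -4.1467%.

-4.15%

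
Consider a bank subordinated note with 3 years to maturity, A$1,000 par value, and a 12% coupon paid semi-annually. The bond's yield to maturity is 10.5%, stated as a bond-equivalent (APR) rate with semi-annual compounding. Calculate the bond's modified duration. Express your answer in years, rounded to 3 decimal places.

2.484 years

Periodic yield y = 0.0525. First find Macaulay duration:
  t   CF        PV=CF/(1+0.0525)^t    t·PV
  1        60.00        57.0071        57.0071
  2        60.00        54.1635       108.3271
  3        60.00        51.4618       154.3854
  4        60.00        48.8948       195.5793
  5        60.00        46.4559       232.2794
  6     1,060.00       779.7821     4,678.6923
  Σ                  1,037.7652     5,426.2706
P = 1,037.7652; Macaulay duration = 5,426.2706 / 1,037.7652 = 5.22880 half-year periods = 2.61440 years.
Modified duration = D_Mac / (1 + y) = 2.61440 / 1.0525 = 2.48399 years.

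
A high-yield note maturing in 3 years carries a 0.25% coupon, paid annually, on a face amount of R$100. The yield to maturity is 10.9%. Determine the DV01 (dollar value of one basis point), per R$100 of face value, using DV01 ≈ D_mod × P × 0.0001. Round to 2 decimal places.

R$0.02

Periodic yield y = 0.109.
  t   CF        PV=CF/(1+0.109)^t    t·PV
  1         0.25         0.2254         0.2254
  2         0.25         0.2033         0.4065
  3       100.25        73.5004       220.5012
  Σ                     73.9291       221.1332
P = 73.9291; D_Mac = 2.99115 yrs; D_mod = 2.69716 yrs.
DV01 ≈ 2.69716 × 73.9291 × 0.0001 = 0.019940.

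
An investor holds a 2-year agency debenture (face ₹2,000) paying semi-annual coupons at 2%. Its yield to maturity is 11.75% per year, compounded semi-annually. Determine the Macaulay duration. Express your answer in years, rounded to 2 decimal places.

1.97 years

Periodic yield y = 0.05875. Discount each cash flow and weight by its period:
  t   CF        PV=CF/(1+0.05875)^t    t·PV
  1        20.00        18.8902        18.8902
  2        20.00        17.8420        35.6840
  3        20.00        16.8519        50.5558
  4     2,020.00     1,607.5988     6,430.3952
  Σ                  1,661.1829     6,535.5252
Price P = Σ PV = 1,661.1829.
Macaulay duration = Σ(t·PV) / P = 6,535.5252 / 1,661.1829 = 3.93426 half-year periods.
In years: 3.93426 / 2 = 1.96713 years.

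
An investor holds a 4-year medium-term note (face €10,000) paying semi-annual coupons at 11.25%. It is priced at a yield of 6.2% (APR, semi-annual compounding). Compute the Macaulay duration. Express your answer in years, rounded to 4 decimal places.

3.3884 years

Periodic yield y = 0.031. Discount each cash flow and weight by its period:
  t   CF        PV=CF/(1+0.031)^t    t·PV
  1       562.50       545.5868       545.5868
  2       562.50       529.1822     1,058.3643
  3       562.50       513.2708     1,539.8123
  4       562.50       497.8378     1,991.3512
  5       562.50       482.8689     2,414.3443
  6       562.50       468.3500     2,810.1001
  7       562.50       454.2677     3,179.8740
  8    10,562.50     8,273.6549    66,189.2388
  Σ                 11,765.0190    79,728.6718
Price P = Σ PV = 11,765.0190.
Macaulay duration = Σ(t·PV) / P = 79,728.6718 / 11,765.0190 = 6.77676 half-year periods.
In years: 6.77676 / 2 = 3.38838 years.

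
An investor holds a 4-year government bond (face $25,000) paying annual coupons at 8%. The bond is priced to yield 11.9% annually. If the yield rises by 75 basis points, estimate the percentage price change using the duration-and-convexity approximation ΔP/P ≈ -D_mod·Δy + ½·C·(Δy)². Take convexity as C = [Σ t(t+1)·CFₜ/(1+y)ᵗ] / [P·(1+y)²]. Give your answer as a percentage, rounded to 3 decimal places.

With y = 0.119:
  t   CF        PV=CF/(1+0.119)^t    t·PV        t(t+1)·PV
  1     2,000.00     1,787.3101     1,787.3101       3,574.6202
  2     2,000.00     1,597.2387     3,194.4774       9,583.4322
  3     2,000.00     1,427.3804     4,282.1413      17,128.5651
  4    27,000.00    17,220.4073    68,881.6290     344,408.1450
  Σ                 22,032.3365    78,145.5578     374,694.7625
P = 22,032.3365; D_Mac = 3.54686 yrs; D_mod = 3.16967 yrs; C = 13.58179.
Duration effect: -3.16967 × (+0.0075) = -0.023773
Convexity effect: 0.5 × 13.58179 × (0.0075)² = +0.0003820
ΔP/P ≈ -0.023773 + 0.0003820 = -0.023391 = -2.3391%.

-2.339%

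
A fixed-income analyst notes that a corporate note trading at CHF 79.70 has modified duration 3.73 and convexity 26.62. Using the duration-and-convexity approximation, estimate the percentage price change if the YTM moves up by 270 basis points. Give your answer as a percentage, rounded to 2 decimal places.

-9.10%

Duration effect: -D_mod·Δy = -3.73 × (+0.027) = -0.100710
Convexity effect: ½·C·(Δy)² = 0.5 × 26.62 × (0.027)² = +0.00970299
ΔP/P ≈ -0.100710 + 0.00970299 = -0.09100701
= -9.100701%.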